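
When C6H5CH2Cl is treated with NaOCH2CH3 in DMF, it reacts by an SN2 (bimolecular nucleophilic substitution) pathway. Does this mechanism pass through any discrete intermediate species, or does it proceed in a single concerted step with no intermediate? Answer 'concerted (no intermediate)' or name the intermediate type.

concerted (no intermediate)

Backside attack by CH3CH2O⁻ on the carbon bearing the chloride: the new C–O bond forms as the C–Cl bond breaks, with Walden inversion at carbon.
All bond changes occur in one transition state; no discrete intermediate is formed.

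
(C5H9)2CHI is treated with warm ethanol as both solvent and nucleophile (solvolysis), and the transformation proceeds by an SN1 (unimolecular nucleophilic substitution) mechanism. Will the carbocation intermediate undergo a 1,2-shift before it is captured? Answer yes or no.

The first-formed carbocation is secondary.
The adjacent cyclopentyl carbon already bears 2 other carbon substituents and has a hydrogen to migrate; after a 1,2-hydride shift from that carbon the positive charge sits on a tertiary centre.
Tertiary is more stable than secondary, so the shift occurs.

yes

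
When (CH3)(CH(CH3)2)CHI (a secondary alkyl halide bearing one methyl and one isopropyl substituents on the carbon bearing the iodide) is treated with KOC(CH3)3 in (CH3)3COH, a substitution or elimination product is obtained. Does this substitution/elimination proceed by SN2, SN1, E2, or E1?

Conditions: a strong/bulky base with a secondary substrate bearing a β-hydrogen.
These conditions are the textbook signature of the E2 pathway.
A strong (often hindered) base removes a β-H in concert with loss of the leaving group — bimolecular elimination.

E2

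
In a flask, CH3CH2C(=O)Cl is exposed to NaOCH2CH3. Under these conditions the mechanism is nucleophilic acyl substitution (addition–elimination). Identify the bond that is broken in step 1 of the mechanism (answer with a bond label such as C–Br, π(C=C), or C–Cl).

Step 1: CH3CH2O⁻ adds to the carbonyl carbon; the C=O π electrons shift onto oxygen and a tetrahedral alkoxide intermediate forms.
The bond broken in this step is the π(C=O) bond.

π(C=O)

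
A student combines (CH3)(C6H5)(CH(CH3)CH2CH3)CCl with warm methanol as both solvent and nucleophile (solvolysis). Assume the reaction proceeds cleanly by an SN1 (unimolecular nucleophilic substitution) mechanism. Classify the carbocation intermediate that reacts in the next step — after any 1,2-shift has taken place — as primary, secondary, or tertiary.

Step 1: Rate-determining heterolysis of the C–Cl bond gives Cl⁻ and a tertiary carbocation.
No single 1,2-shift to an adjacent carbon would give a more-substituted cation, so no rearrangement occurs.

tertiary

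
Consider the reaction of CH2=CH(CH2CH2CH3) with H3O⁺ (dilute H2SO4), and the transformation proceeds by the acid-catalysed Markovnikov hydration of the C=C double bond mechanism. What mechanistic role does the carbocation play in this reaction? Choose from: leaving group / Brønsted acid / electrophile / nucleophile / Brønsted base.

Step 2: A lone pair on the oxygen of H2O attacks the carbocation, forming a C–O bond and an oxonium ion (a protonated alcohol).
The carbocation accepts an electron pair into an empty or π* orbital — it is the electrophile.

electrophile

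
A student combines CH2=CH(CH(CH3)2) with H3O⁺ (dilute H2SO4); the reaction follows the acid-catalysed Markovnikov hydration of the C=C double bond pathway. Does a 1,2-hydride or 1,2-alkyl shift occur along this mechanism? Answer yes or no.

yes

The first-formed carbocation is secondary.
The adjacent isopropyl carbon already bears 2 other carbon substituents and has a hydrogen to migrate; after a 1,2-hydride shift from that carbon the positive charge sits on a tertiary centre.
Tertiary is more stable than secondary, so the shift occurs.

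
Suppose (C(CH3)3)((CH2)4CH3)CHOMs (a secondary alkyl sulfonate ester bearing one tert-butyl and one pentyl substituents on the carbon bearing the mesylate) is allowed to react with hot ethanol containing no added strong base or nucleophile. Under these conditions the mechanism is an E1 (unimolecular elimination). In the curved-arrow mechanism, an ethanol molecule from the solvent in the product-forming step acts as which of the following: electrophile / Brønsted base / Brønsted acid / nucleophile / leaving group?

Brønsted base

Step 3: Loss of a β-proton to an ethanol molecule of the solvent: the C–H bonding pair collapses toward the cationic carbon to form the C=C π bond, yielding the alkene.
An ethanol molecule from the solvent in the product-forming step accepts a proton in a proton-transfer step — a Brønsted base.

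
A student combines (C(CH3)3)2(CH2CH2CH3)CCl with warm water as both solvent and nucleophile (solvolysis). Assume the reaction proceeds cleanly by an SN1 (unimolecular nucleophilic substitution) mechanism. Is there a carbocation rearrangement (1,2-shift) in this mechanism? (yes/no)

no

The first-formed carbocation is tertiary.
No single 1,2-shift to an adjacent carbon would produce a more-substituted cation than the one already present, so no rearrangement occurs.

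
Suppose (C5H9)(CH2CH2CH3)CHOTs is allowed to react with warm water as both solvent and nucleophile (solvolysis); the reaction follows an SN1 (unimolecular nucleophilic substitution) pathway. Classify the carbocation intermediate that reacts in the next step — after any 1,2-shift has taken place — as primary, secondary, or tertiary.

Step 1: Unassisted departure of TsO⁻ (taking the C–O bonding pair) generates a secondary carbocation.
Step 2: A 1,2-hydride shift from the adjacent cyclopentyl carbon moves the positive charge from the secondary centre to an adjacent carbon, generating a more stable tertiary carbocation.
The cation rearranges from secondary to tertiary via a 1,2-hydride shift from the adjacent cyclopentyl carbon; the tertiary cation is what reacts next.

tertiary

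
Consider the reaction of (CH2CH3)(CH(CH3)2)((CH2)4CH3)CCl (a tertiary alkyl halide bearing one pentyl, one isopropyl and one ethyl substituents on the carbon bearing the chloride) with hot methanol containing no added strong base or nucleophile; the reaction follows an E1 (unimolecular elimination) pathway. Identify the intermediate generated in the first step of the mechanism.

Step 1: The C–Cl bond breaks with both electrons going to the chloride; Cl⁻ leaves and a tertiary carbocation remains.
After step 1 the species present is a tertiary carbocation.

tertiary carbocation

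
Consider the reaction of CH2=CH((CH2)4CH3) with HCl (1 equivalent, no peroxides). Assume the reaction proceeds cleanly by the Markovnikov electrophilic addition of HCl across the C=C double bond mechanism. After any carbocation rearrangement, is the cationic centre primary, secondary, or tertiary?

secondary

Step 1: The π electrons of the C=C bond attack a proton of HCl; Markovnikov addition places the new C–H on the less-substituted alkene carbon, so the positive charge ends up on the more-substituted carbon — a secondary carbocation. The H–Cl bond breaks heterolytically, releasing Cl⁻.
No single 1,2-shift to an adjacent carbon would give a more-substituted cation, so no rearrangement occurs.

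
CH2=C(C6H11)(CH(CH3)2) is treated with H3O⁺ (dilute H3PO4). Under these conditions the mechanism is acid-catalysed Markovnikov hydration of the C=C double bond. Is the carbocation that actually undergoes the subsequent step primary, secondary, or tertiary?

tertiary

Step 1: Protonation of the alkene by H3O⁺: the π bond acts as the nucleophile and picks up H⁺, giving the more stable (Markovnikov) tertiary carbocation. H2O is released.
No single 1,2-shift to an adjacent carbon would give a more-substituted cation, so no rearrangement occurs.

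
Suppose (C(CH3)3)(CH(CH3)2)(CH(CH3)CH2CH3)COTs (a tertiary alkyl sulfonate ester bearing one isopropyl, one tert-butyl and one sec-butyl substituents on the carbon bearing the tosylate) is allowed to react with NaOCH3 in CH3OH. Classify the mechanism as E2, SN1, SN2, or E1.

E2

Conditions: a strong base with a tertiary substrate bearing a β-hydrogen.
These conditions are the textbook signature of the E2 pathway.
A strong (often hindered) base removes a β-H in concert with loss of the leaving group — bimolecular elimination.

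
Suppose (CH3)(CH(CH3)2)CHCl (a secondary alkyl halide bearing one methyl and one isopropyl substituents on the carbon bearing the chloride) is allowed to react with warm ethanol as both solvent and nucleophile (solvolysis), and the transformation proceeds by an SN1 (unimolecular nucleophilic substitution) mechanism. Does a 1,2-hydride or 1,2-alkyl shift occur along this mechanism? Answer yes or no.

The first-formed carbocation is secondary.
The adjacent isopropyl carbon already bears 2 other carbon substituents and has a hydrogen to migrate; after a 1,2-hydride shift from that carbon the positive charge sits on a tertiary centre.
Tertiary is more stable than secondary, so the shift occurs.

yes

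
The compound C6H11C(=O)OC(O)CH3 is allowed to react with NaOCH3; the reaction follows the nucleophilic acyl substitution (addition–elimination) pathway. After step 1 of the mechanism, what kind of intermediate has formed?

tetrahedral intermediate

Step 1: Nucleophilic addition of CH3O⁻ to the acyl carbon breaks the π(C=O) bond and yields a tetrahedral, anionic intermediate.
After step 1 the species present is a tetrahedral intermediate.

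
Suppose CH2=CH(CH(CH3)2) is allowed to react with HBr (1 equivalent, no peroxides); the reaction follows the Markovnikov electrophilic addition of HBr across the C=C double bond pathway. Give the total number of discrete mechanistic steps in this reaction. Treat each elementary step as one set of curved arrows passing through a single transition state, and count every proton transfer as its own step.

3

Step 1: The π electrons of the C=C bond attack a proton of HBr; Markovnikov addition places the new C–H on the less-substituted alkene carbon, so the positive charge ends up on the more-substituted carbon — a secondary carbocation. The H–Br bond breaks heterolytically, releasing Br⁻.
Step 2: Carbocation rearrangement: a 1,2-hydride shift from the adjacent isopropyl carbon converts the initially-formed secondary cation into the more stable tertiary cation.
Step 3: Nucleophilic attack by Br⁻ on the carbocation completes the addition, giving R–Br.
Total: 3 elementary steps.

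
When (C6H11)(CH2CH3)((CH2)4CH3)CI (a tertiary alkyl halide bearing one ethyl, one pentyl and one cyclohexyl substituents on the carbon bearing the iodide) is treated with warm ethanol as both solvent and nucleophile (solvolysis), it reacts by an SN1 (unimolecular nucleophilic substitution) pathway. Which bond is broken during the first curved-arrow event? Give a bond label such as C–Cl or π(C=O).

C–I

Step 1: The C–I bond breaks with both electrons going to the iodide; I⁻ leaves and a tertiary carbocation remains.
The bond broken in this step is the C–I bond.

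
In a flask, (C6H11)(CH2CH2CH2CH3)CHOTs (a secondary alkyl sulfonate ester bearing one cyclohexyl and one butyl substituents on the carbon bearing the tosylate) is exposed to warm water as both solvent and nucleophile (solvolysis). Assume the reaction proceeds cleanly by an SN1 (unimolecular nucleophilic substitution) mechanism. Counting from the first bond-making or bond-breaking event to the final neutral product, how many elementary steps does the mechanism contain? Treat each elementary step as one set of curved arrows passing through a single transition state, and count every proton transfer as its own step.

4

Step 1: Unassisted departure of TsO⁻ (taking the C–O bonding pair) generates a secondary carbocation.
Step 2: A hydride (H with its bonding pair) migrates from the adjacent cyclohexyl carbon to the cationic centre — a 1,2-hydride shift — upgrading the secondary cation to a tertiary one.
Step 3: Nucleophilic capture: the oxygen of H2O bonds to the cationic carbon, producing an oxonium-ion intermediate.
Step 4: Proton transfer from the O–H of the oxonium ion to a solvent molecule delivers the neutral alcohol.
Total: 4 elementary steps.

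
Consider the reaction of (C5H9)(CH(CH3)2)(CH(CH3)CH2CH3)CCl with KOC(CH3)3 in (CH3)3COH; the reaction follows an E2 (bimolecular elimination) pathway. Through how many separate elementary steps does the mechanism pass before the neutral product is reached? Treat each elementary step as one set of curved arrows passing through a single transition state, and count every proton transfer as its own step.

1

Step 1: The strong base (CH3)3CO⁻ removes a β-hydrogen; in the same concerted event the electrons of the breaking C–H bond form the new π(C=C) bond and the C–Cl σ-bond breaks, expelling Cl⁻. Anti-periplanar geometry; one transition state.
Total: 1 elementary step.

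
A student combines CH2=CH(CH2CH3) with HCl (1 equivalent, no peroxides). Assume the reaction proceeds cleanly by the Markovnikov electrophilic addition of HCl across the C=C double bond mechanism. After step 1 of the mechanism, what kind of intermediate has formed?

secondary carbocation

Step 1: Protonation of the alkene by HCl: the π bond acts as the nucleophile and picks up H⁺, giving the more stable (Markovnikov) secondary carbocation. The H–Cl bond breaks heterolytically, releasing Cl⁻.
After step 1 the species present is a secondary carbocation.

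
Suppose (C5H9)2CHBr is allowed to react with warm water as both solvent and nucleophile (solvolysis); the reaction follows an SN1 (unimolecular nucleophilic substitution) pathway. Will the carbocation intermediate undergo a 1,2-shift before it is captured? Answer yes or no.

yes

The first-formed carbocation is secondary.
The adjacent cyclopentyl carbon already bears 2 other carbon substituents and has a hydrogen to migrate; after a 1,2-hydride shift from that carbon the positive charge sits on a tertiary centre.
Tertiary is more stable than secondary, so the shift occurs.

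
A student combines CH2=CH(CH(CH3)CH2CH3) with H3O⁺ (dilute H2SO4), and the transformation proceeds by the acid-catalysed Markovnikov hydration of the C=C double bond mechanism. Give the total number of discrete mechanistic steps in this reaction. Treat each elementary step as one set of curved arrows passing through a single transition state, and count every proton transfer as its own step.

4

Step 1: The π electrons of the C=C bond attack a proton of H3O⁺; Markovnikov addition places the new C–H on the less-substituted alkene carbon, so the positive charge ends up on the more-substituted carbon — a secondary carbocation. H2O is released.
Step 2: A 1,2-hydride shift from the adjacent sec-butyl carbon moves the positive charge from the secondary centre to an adjacent carbon, generating a more stable tertiary carbocation.
Step 3: Water acts as the nucleophile: an oxygen lone pair bonds to the cationic carbon, giving an oxonium-ion intermediate.
Step 4: H2O removes a proton from the oxonium oxygen, regenerating H3O⁺ and giving the neutral alcohol.
Total: 4 elementary steps.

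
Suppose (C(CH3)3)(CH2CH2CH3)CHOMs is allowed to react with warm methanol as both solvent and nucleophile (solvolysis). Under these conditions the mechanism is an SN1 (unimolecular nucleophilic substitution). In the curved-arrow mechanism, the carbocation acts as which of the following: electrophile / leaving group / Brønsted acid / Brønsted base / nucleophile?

electrophile

Step 3: Nucleophilic capture: the oxygen of CH3OH bonds to the cationic carbon, producing an oxonium-ion intermediate.
The carbocation accepts an electron pair into an empty or π* orbital — it is the electrophile.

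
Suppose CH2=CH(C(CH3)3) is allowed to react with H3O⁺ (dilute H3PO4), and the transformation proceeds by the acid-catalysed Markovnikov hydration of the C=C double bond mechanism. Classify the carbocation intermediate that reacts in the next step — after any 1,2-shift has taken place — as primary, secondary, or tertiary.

Step 1: The π electrons of the C=C bond attack a proton of H3O⁺; Markovnikov addition places the new C–H on the less-substituted alkene carbon, so the positive charge ends up on the more-substituted carbon — a secondary carbocation. H2O is released.
Step 2: A 1,2-methyl shift from the adjacent tert-butyl carbon moves the positive charge from the secondary centre to an adjacent carbon, generating a more stable tertiary carbocation.
The cation rearranges from secondary to tertiary via a 1,2-methyl shift from the adjacent tert-butyl carbon; the tertiary cation is what reacts next.

tertiary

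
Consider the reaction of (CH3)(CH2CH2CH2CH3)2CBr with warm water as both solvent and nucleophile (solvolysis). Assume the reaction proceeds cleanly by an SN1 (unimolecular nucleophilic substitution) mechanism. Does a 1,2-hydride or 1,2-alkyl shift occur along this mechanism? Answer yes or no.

no

The first-formed carbocation is tertiary.
No single 1,2-shift to an adjacent carbon would produce a more-substituted cation than the one already present, so no rearrangement occurs.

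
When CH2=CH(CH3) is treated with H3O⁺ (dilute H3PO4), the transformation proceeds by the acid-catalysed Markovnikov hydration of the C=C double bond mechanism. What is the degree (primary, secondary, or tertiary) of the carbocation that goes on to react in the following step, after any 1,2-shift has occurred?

Step 1: The π electrons of the C=C bond attack a proton of H3O⁺; Markovnikov addition places the new C–H on the less-substituted alkene carbon, so the positive charge ends up on the more-substituted carbon — a secondary carbocation. H2O is released.
No single 1,2-shift to an adjacent carbon would give a more-substituted cation, so no rearrangement occurs.

secondary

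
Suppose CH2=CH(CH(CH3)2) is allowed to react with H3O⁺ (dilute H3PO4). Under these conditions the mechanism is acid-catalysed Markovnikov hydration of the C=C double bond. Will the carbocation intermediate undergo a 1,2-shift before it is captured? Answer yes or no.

yes

The first-formed carbocation is secondary.
The adjacent isopropyl carbon already bears 2 other carbon substituents and has a hydrogen to migrate; after a 1,2-hydride shift from that carbon the positive charge sits on a tertiary centre.
Tertiary is more stable than secondary, so the shift occurs.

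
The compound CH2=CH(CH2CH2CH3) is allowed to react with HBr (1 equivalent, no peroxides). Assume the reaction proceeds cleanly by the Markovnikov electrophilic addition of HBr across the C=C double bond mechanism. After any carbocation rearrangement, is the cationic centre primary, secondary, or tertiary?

secondary

Step 1: Protonation of the alkene by HBr: the π bond acts as the nucleophile and picks up H⁺, giving the more stable (Markovnikov) secondary carbocation. The H–Br bond breaks heterolytically, releasing Br⁻.
No single 1,2-shift to an adjacent carbon would give a more-substituted cation, so no rearrangement occurs.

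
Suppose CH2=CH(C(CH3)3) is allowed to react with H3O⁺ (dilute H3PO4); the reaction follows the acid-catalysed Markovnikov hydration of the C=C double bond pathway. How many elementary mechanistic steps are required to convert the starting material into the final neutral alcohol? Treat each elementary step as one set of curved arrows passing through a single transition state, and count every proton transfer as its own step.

4

Step 1: The π electrons of the C=C bond attack a proton of H3O⁺; Markovnikov addition places the new C–H on the less-substituted alkene carbon, so the positive charge ends up on the more-substituted carbon — a secondary carbocation. H2O is released.
Step 2: Carbocation rearrangement: a 1,2-methyl shift from the adjacent tert-butyl carbon converts the initially-formed secondary cation into the more stable tertiary cation.
Step 3: Water acts as the nucleophile: an oxygen lone pair bonds to the cationic carbon, giving an oxonium-ion intermediate.
Step 4: Deprotonation of the oxonium ion by a water molecule delivers the neutral alcohol and regenerates the acid catalyst.
Total: 4 elementary steps.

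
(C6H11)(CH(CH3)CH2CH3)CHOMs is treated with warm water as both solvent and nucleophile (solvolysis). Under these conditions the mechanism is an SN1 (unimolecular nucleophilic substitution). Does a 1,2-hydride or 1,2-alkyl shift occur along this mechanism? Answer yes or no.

yes

The first-formed carbocation is secondary.
The adjacent sec-butyl carbon already bears 2 other carbon substituents and has a hydrogen to migrate; after a 1,2-hydride shift from that carbon the positive charge sits on a tertiary centre.
Tertiary is more stable than secondary, so the shift occurs.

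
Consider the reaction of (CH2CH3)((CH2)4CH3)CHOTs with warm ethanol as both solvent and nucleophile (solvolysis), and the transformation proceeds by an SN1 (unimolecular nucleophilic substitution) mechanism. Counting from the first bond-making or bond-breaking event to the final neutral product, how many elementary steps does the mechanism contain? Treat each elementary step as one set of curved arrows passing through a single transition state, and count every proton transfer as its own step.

Step 1: The C–O bond breaks with both electrons going to the tosylate; TsO⁻ leaves and a secondary carbocation remains.
(No 1,2-shift: no single shift to an adjacent carbon would give a more stable cation.)
Step 2: CH3CH2OH donates an oxygen lone pair into the empty p orbital of the cation, giving a protonated ether (an oxonium ion).
Step 3: A second solvent molecule removes the proton on oxygen, giving the neutral ether product.
Total: 3 elementary steps.

3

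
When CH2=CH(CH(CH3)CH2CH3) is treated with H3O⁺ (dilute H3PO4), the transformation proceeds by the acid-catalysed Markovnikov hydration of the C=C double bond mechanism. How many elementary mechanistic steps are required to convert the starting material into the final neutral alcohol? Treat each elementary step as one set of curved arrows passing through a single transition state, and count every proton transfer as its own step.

4

Step 1: The π electrons of the C=C bond attack a proton of H3O⁺; Markovnikov addition places the new C–H on the less-substituted alkene carbon, so the positive charge ends up on the more-substituted carbon — a secondary carbocation. H2O is released.
Step 2: A 1,2-hydride shift from the adjacent sec-butyl carbon moves the positive charge from the secondary centre to an adjacent carbon, generating a more stable tertiary carbocation.
Step 3: Nucleophilic capture of the cation by H2O produces the protonated alcohol (an oxonium ion).
Step 4: Deprotonation of the oxonium ion by a water molecule delivers the neutral alcohol and regenerates the acid catalyst.
Total: 4 elementary steps.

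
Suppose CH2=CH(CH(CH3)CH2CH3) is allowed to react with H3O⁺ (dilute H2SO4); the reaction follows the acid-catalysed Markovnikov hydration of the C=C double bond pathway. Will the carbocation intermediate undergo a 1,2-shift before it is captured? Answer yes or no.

yes

The first-formed carbocation is secondary.
The adjacent sec-butyl carbon already bears 2 other carbon substituents and has a hydrogen to migrate; after a 1,2-hydride shift from that carbon the positive charge sits on a tertiary centre.
Tertiary is more stable than secondary, so the shift occurs.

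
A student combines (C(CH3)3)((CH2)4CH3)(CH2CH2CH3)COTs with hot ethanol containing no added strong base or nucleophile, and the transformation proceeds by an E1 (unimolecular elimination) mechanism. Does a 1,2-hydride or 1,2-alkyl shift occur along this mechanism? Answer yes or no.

The first-formed carbocation is tertiary.
No single 1,2-shift to an adjacent carbon would produce a more-substituted cation than the one already present, so no rearrangement occurs.

no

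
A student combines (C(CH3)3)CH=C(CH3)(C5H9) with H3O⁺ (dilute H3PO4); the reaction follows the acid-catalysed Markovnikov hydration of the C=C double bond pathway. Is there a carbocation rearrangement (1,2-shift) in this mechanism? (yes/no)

no

The first-formed carbocation is tertiary.
No single 1,2-shift to an adjacent carbon would produce a more-substituted cation than the one already present, so no rearrangement occurs.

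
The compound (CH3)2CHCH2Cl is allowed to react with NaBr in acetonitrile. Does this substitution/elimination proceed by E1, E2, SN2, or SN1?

SN2

Conditions: a primary substrate with a strong nucleophile in the polar aprotic solvent acetonitrile.
These conditions are the textbook signature of the SN2 pathway.
An unhindered substrate with a strong nucleophile in a polar aprotic solvent favours one-step backside displacement.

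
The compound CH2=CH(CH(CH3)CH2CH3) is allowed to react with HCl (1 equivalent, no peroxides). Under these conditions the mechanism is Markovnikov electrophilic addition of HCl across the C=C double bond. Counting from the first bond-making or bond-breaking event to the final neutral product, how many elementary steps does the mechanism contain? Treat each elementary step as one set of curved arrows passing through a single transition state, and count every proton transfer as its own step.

Step 1: Protonation of the alkene by HCl: the π bond acts as the nucleophile and picks up H⁺, giving the more stable (Markovnikov) secondary carbocation. The H–Cl bond breaks heterolytically, releasing Cl⁻.
Step 2: A 1,2-hydride shift from the adjacent sec-butyl carbon moves the positive charge from the secondary centre to an adjacent carbon, generating a more stable tertiary carbocation.
Step 3: Nucleophilic attack by Cl⁻ on the carbocation completes the addition, giving R–Cl.
Total: 3 elementary steps.

3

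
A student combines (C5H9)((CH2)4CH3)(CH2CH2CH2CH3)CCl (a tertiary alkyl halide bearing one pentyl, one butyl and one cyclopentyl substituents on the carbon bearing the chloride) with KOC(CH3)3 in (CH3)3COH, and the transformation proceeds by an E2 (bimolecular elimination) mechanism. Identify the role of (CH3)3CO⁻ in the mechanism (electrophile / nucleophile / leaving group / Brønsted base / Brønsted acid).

Brønsted base

Step 1: In one step, (CH3)3CO⁻ pulls off a β-proton, the C–Cl bond cleaves, and a C=C double bond forms between the α- and β-carbons (E2, anti elimination).
(CH3)3CO⁻ accepts a proton in a proton-transfer step — a Brønsted base.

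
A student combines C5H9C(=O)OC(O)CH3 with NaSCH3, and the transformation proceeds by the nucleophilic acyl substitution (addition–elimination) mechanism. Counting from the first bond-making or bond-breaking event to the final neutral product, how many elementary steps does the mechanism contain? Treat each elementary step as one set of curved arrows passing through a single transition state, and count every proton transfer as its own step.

2

Step 1: Nucleophilic addition of CH3S⁻ to the acyl carbon breaks the π(C=O) bond and yields a tetrahedral, anionic intermediate.
Step 2: Elimination step: re-formation of the carbonyl π bond drives out CH3CO2⁻, giving the new acyl compound.
Total: 2 elementary steps.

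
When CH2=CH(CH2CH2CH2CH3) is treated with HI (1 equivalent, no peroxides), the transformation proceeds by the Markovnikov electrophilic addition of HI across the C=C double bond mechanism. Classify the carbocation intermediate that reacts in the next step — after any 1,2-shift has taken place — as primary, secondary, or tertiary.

Step 1: Protonation of the alkene by HI: the π bond acts as the nucleophile and picks up H⁺, giving the more stable (Markovnikov) secondary carbocation. The H–I bond breaks heterolytically, releasing I⁻.
No single 1,2-shift to an adjacent carbon would give a more-substituted cation, so no rearrangement occurs.

secondary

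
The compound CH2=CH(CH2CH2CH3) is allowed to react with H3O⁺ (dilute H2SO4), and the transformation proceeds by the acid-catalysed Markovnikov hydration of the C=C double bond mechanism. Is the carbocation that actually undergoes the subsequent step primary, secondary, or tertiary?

secondary

Step 1: Electrophilic addition begins with the π(C=C) electrons forming a bond to the proton of H3O⁺. Following Markovnikov's rule, the resulting cation is secondary. H2O is released.
No single 1,2-shift to an adjacent carbon would give a more-substituted cation, so no rearrangement occurs.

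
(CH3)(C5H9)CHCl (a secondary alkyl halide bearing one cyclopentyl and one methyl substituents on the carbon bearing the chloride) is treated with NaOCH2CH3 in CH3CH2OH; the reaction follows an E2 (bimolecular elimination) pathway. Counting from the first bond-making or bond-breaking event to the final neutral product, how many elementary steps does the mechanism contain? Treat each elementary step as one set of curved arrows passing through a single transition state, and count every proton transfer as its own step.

1

Step 1: The strong base CH3CH2O⁻ removes a β-hydrogen; in the same concerted event the electrons of the breaking C–H bond form the new π(C=C) bond and the C–Cl σ-bond breaks, expelling Cl⁻. Anti-periplanar geometry; one transition state.
Total: 1 elementary step.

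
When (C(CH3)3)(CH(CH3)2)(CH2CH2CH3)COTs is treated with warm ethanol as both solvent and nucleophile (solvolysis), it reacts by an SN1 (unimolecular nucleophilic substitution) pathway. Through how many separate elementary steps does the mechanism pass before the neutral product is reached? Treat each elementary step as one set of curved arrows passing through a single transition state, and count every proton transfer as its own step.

3

Step 1: Rate-determining heterolysis of the C–O bond gives TsO⁻ and a tertiary carbocation.
(No 1,2-shift: no single shift to an adjacent carbon would give a more stable cation.)
Step 2: A lone pair on the oxygen of CH3CH2OH attacks the carbocation, forming a new C–O σ-bond and an oxonium ion.
Step 3: Proton transfer from the O–H of the oxonium ion to a solvent molecule delivers the neutral ether.
Total: 3 elementary steps.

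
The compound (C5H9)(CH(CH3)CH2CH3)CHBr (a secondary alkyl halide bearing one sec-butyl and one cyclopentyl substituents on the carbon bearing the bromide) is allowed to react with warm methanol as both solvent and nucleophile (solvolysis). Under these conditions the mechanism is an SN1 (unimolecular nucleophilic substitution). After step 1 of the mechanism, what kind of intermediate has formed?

secondary carbocation

Step 1: Unassisted departure of Br⁻ (taking the C–Br bonding pair) generates a secondary carbocation.
After step 1 the species present is a secondary carbocation.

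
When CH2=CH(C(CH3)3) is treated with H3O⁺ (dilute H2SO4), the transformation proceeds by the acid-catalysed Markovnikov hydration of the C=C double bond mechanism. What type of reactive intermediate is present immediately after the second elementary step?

Step 1: The π electrons of the C=C bond attack a proton of H3O⁺; Markovnikov addition places the new C–H on the less-substituted alkene carbon, so the positive charge ends up on the more-substituted carbon — a secondary carbocation. H2O is released.
Step 2: Carbocation rearrangement: a 1,2-methyl shift from the adjacent tert-butyl carbon converts the initially-formed secondary cation into the more stable tertiary cation.
After step 2 the species present is a tertiary carbocation.

tertiary carbocation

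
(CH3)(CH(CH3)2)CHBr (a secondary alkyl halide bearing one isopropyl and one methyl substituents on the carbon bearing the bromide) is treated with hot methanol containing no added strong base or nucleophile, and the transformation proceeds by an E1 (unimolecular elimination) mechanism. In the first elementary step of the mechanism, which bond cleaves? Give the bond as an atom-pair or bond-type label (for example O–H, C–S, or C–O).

Step 1: The C–Br bond breaks with both electrons going to the bromide; Br⁻ leaves and a secondary carbocation remains.
The bond broken in this step is the C–Br bond.

C–Br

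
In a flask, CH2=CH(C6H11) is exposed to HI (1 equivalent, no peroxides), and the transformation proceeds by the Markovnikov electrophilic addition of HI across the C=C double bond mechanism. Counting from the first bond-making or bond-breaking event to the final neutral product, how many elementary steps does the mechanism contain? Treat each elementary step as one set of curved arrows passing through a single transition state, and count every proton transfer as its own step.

3

Step 1: Electrophilic addition begins with the π(C=C) electrons forming a bond to the proton of HI. Following Markovnikov's rule, the resulting cation is secondary. The H–I bond breaks heterolytically, releasing I⁻.
Step 2: A hydride (H with its bonding pair) migrates from the adjacent cyclohexyl carbon to the cationic centre — a 1,2-hydride shift — upgrading the secondary cation to a tertiary one.
Step 3: I⁻ captures the cation: a lone pair on I⁻ fills the empty p orbital, producing the alkyl halide product.
Total: 3 elementary steps.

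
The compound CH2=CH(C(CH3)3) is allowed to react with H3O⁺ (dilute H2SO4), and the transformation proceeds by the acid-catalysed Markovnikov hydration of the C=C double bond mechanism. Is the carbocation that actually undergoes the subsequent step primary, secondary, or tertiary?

Step 1: Electrophilic addition begins with the π(C=C) electrons forming a bond to the proton of H3O⁺. Following Markovnikov's rule, the resulting cation is secondary. H2O is released.
Step 2: A methyl group with its bonding pair migrates from the adjacent tert-butyl carbon to the cationic centre — a 1,2-methyl shift — upgrading the secondary cation to a tertiary one.
The cation rearranges from secondary to tertiary via a 1,2-methyl shift from the adjacent tert-butyl carbon; the tertiary cation is what reacts next.

tertiary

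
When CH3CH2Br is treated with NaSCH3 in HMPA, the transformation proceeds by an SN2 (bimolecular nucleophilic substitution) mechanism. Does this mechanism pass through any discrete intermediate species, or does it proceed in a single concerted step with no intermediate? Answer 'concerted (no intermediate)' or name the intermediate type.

concerted (no intermediate)

The methanethiolate nucleophile donates a lone pair from S to the α-carbon in a backside attack; simultaneously the C–Br σ-bond breaks and both of its electrons leave with Br⁻. One concerted step with inversion of configuration.
All bond changes occur in one transition state; no discrete intermediate is formed.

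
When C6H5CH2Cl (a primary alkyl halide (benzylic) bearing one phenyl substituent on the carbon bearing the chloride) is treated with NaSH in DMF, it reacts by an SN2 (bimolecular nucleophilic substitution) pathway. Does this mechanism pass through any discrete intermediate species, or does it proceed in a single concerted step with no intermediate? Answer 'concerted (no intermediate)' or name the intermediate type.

Backside attack by HS⁻ on the carbon bearing the chloride: the new C–S bond forms as the C–Cl bond breaks, with Walden inversion at carbon.
All bond changes occur in one transition state; no discrete intermediate is formed.

concerted (no intermediate)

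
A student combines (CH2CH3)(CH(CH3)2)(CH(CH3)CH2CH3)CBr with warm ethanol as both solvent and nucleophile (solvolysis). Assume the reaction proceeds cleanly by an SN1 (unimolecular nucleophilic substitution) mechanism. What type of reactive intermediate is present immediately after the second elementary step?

oxonium ion

Step 1: Unassisted departure of Br⁻ (taking the C–Br bonding pair) generates a tertiary carbocation.
Step 2: CH3CH2OH donates an oxygen lone pair into the empty p orbital of the cation, giving a protonated ether (an oxonium ion).
After step 2 the species present is an oxonium ion.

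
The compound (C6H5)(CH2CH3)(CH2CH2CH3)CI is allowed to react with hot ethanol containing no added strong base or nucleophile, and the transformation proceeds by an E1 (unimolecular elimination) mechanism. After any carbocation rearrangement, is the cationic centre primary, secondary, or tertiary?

Step 1: Unassisted departure of I⁻ (taking the C–I bonding pair) generates a tertiary carbocation.
No single 1,2-shift to an adjacent carbon would give a more-substituted cation, so no rearrangement occurs.

tertiary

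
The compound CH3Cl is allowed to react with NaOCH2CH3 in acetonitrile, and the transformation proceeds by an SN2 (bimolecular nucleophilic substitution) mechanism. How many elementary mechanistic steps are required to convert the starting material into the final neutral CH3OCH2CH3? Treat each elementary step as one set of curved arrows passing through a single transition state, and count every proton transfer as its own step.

1

Step 1: CH3CH2O⁻ attacks the back face of the α-carbon while Cl⁻ departs with the C–Cl bonding pair — a single concerted displacement through a pentacoordinate transition state.
Total: 1 elementary step.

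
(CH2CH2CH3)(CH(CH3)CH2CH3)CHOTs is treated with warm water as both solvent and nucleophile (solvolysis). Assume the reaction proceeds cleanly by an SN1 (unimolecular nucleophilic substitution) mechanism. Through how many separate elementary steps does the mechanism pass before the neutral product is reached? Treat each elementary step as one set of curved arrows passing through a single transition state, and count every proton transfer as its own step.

4

Step 1: Ionisation: the C–O σ-bond cleaves heterolytically; both bonding electrons depart with TsO⁻, leaving a secondary carbocation at the α-carbon.
Step 2: A 1,2-hydride shift from the adjacent sec-butyl carbon moves the positive charge from the secondary centre to an adjacent carbon, generating a more stable tertiary carbocation.
Step 3: A lone pair on the oxygen of H2O attacks the carbocation, forming a new C–O σ-bond and an oxonium ion.
Step 4: Deprotonation of the oxonium oxygen by solvent water yields the neutral alcohol.
Total: 4 elementary steps.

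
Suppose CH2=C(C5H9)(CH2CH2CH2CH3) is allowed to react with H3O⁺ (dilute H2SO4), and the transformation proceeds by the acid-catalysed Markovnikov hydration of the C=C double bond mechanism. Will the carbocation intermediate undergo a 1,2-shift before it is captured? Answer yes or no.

no

The first-formed carbocation is tertiary.
No single 1,2-shift to an adjacent carbon would produce a more-substituted cation than the one already present, so no rearrangement occurs.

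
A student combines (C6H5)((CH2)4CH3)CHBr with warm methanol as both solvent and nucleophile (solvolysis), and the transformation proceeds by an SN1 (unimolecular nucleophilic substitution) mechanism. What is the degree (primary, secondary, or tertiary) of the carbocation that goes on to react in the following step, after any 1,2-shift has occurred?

Step 1: Unassisted departure of Br⁻ (taking the C–Br bonding pair) generates a secondary carbocation.
No single 1,2-shift to an adjacent carbon would give a more-substituted cation, so no rearrangement occurs.

secondary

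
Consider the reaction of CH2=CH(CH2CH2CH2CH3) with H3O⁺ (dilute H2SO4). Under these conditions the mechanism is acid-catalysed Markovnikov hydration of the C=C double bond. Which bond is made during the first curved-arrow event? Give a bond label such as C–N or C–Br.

Step 1: The π electrons of the C=C bond attack a proton of H3O⁺; Markovnikov addition places the new C–H on the less-substituted alkene carbon, so the positive charge ends up on the more-substituted carbon — a secondary carbocation. H2O is released.
The bond formed in this step is the C–H bond.

C–H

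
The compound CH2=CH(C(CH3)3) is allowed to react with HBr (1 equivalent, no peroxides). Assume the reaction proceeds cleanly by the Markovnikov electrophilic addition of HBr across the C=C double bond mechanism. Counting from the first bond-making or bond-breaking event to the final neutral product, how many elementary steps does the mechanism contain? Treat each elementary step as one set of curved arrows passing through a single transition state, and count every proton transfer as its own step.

3

Step 1: Electrophilic addition begins with the π(C=C) electrons forming a bond to the proton of HBr. Following Markovnikov's rule, the resulting cation is secondary. The H–Br bond breaks heterolytically, releasing Br⁻.
Step 2: Carbocation rearrangement: a 1,2-methyl shift from the adjacent tert-butyl carbon converts the initially-formed secondary cation into the more stable tertiary cation.
Step 3: The Br⁻ anion donates a lone pair to the carbocation, forming the new C–Br σ-bond and giving the neutral alkyl halide.
Total: 3 elementary steps.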